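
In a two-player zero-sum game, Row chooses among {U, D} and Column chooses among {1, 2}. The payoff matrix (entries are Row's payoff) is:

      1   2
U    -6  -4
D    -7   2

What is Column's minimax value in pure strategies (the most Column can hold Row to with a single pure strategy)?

Column maxima: 1 → -6, 2 → 2.
The smallest of these is -6.

-6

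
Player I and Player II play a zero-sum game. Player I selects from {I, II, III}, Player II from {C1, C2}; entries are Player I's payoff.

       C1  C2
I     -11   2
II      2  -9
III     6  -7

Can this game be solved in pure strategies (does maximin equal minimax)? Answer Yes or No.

No

Row minima: I → -11, II → -9, III → -7; maximin = -7.
Column maxima: C1 → 6, C2 → 2; minimax = 2.
-7 ≠ 2, so no pure-strategy equilibrium exists.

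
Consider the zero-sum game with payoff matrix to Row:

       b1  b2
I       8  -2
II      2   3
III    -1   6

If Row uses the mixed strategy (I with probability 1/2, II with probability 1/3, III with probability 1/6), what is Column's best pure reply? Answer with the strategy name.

b2

If Column plays b1, Row's expected payoff is (1/2)·8 + (1/3)·2 + (1/6)·(-1) = 9/2.
If Column plays b2, Row's expected payoff is (1/2)·(-2) + (1/3)·3 + (1/6)·6 = 1.
Column minimizes Row's payoff; the smallest is 1, so the best response is b2.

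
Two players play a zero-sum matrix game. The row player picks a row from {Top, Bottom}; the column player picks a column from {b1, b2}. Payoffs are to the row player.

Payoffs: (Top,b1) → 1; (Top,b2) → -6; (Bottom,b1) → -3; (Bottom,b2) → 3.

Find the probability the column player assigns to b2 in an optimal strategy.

Row minima: Top → -6, Bottom → -3; maximin = -3.
Column maxima: b1 → 1, b2 → 3; minimax = 1.
-3 ≠ 1, so there is no saddle point; optimal play is mixed.
Let the row player play Top with probability p. Expected payoff against b1: 1p + (-3)(1−p) = 4p − 3; against b2: (-6)p + 3(1−p) = −9p + 3.
Setting these equal: 4p − 3 = −9p + 3 ⇒ 13p = 6 ⇒ p = 6/13, and the value is (4)·(6/13) − 3 = -15/13.
For the column player: with q = P(b1), equating Top's and Bottom's payoffs gives 7q − 6 = −6q + 3 ⇒ q = 9/13.

4/13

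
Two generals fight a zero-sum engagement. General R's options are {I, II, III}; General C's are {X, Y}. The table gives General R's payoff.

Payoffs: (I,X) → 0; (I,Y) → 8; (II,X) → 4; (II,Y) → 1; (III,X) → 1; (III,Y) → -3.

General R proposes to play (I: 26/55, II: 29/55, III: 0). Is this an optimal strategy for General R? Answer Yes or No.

Against X this mix gives (26/55)·0 + (29/55)·4 = 116/55.
Against Y this mix gives (26/55)·8 + (29/55)·1 = 237/55.
General C will play X, holding General R to 116/55. Shifting weight toward the row that does better against X would raise this floor (the equalizing mix achieves 32/11 against both X and Y), so the proposed strategy is not optimal.

No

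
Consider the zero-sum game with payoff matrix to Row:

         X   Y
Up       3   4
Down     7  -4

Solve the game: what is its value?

10/3

Row minima: Up → 3, Down → -4; maximin = 3.
Column maxima: X → 7, Y → 4; minimax = 4.
3 ≠ 4, so there is no saddle point; optimal play is mixed.
Let Row play Up with probability p. Expected payoff against X: 3p + 7(1−p) = −4p + 7; against Y: 4p + (-4)(1−p) = 8p − 4.
Setting these equal: −4p + 7 = 8p − 4 ⇒ −12p = -11 ⇒ p = 11/12, and the value is (-4)·(11/12) + 7 = 10/3.
For Column: with q = P(X), equating Up's and Down's payoffs gives −q + 4 = 11q − 4 ⇒ q = 2/3.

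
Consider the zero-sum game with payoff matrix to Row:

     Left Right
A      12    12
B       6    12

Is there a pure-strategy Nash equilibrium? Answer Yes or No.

Row minima: A → 12, B → 6; maximin = 12.
Column maxima: Left → 12, Right → 12; minimax = 12.
maximin = minimax = 12, so a saddle point exists.

Yes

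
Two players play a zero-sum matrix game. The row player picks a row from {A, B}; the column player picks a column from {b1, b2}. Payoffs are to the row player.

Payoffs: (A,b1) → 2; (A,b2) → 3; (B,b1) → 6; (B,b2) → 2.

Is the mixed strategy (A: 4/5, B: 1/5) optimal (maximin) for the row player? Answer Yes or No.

Against b1 this mix gives (4/5)·2 + (1/5)·6 = 14/5.
Against b2 this mix gives (4/5)·3 + (1/5)·2 = 14/5.
All of the column player's active replies (b1, b2) yield 14/5, and no column does worse for the row player. The mix makes the column player indifferent and guarantees 14/5, so it is optimal.

Yes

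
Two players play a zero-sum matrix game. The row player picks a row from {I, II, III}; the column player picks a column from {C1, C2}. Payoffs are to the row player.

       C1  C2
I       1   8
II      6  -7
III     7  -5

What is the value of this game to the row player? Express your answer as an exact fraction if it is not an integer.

Row minima: I → 1, II → -7, III → -5; maximin = 1.
Column maxima: C1 → 7, C2 → 8; minimax = 7.
1 ≠ 7, so there is no saddle point; optimal play is mixed.
II is strictly dominated by III, so the row player never plays it.
On the remaining 2×2 (I, III vs C1, C2):
Let the row player play I with probability p. Expected payoff against C1: 1p + 7(1−p) = −6p + 7; against C2: 8p + (-5)(1−p) = 13p − 5.
Setting these equal: −6p + 7 = 13p − 5 ⇒ −19p = -12 ⇒ p = 12/19, and the value is (-6)·(12/19) + 7 = 61/19.
For the column player: with q = P(C1), equating I's and III's payoffs gives −7q + 8 = 12q − 5 ⇒ q = 13/19.

61/19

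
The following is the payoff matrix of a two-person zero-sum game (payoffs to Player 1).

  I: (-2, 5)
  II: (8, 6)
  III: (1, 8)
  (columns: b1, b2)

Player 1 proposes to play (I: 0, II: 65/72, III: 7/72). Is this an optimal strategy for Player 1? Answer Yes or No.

No

Against b1 this mix gives (65/72)·8 + (7/72)·1 = 527/72.
Against b2 this mix gives (65/72)·6 + (7/72)·8 = 223/36.
Player 2 will play b2, holding Player 1 to 223/36. Shifting weight toward the row that does better against b2 would raise this floor (the equalizing mix achieves 58/9 against both b2 and b1), so the proposed strategy is not optimal.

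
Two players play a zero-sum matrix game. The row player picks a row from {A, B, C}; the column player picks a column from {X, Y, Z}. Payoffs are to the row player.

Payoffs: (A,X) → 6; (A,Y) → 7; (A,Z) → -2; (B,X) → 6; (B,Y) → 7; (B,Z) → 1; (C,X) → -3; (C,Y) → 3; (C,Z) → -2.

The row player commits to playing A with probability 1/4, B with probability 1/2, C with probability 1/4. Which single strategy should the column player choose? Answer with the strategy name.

If the column player plays X, the row player's expected payoff is (1/4)·6 + (1/2)·6 + (1/4)·(-3) = 15/4.
If the column player plays Y, the row player's expected payoff is (1/4)·7 + (1/2)·7 + (1/4)·3 = 6.
If the column player plays Z, the row player's expected payoff is (1/4)·(-2) + (1/2)·1 + (1/4)·(-2) = -1/2.
The column player minimizes the row player's payoff; the smallest is -1/2, so the best response is Z.

Z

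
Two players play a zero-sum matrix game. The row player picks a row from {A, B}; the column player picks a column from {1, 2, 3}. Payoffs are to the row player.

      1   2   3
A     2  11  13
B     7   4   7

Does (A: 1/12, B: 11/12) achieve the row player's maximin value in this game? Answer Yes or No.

Against 1 this mix gives (1/12)·2 + (11/12)·7 = 79/12.
Against 2 this mix gives (1/12)·11 + (11/12)·4 = 55/12.
Against 3 this mix gives (1/12)·13 + (11/12)·7 = 15/2.
The column player will play 2, holding the row player to 55/12. Shifting weight toward the row that does better against 2 would raise this floor (the equalizing mix achieves 23/4 against both 2 and 1), so the proposed strategy is not optimal.

No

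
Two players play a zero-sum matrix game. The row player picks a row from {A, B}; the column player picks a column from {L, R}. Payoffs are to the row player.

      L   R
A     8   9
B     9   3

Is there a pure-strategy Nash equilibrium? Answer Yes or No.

No

Row minima: A → 8, B → 3; maximin = 8.
Column maxima: L → 9, R → 9; minimax = 9.
8 ≠ 9, so no pure-strategy equilibrium exists.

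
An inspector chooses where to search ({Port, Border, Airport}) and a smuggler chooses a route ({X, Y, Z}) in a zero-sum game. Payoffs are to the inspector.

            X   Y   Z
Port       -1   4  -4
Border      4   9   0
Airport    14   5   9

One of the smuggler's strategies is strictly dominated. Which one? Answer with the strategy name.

X

Z holds the inspector's payoff strictly below X in every row: -4 < -1, 0 < 4, 9 < 14.
So X is strictly dominated for the smuggler.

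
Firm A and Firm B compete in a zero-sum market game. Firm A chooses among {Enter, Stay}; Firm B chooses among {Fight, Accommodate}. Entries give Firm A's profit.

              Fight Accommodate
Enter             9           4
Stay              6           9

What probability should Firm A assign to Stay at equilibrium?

5/8

Row minima: Enter → 4, Stay → 6; maximin = 6.
Column maxima: Fight → 9, Accommodate → 9; minimax = 9.
6 ≠ 9, so there is no saddle point; optimal play is mixed.
Let Firm A play Enter with probability p. Expected payoff against Fight: 9p + 6(1−p) = 3p + 6; against Accommodate: 4p + 9(1−p) = −5p + 9.
Setting these equal: 3p + 6 = −5p + 9 ⇒ 8p = 3 ⇒ p = 3/8, and the value is (3)·(3/8) + 6 = 57/8.
For Firm B: with q = P(Fight), equating Enter's and Stay's payoffs gives 5q + 4 = −3q + 9 ⇒ q = 5/8.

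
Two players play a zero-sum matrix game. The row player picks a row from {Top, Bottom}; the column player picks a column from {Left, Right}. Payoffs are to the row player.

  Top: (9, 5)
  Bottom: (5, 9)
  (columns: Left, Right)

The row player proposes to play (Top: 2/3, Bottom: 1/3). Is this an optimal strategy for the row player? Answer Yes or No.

No

Against Left this mix gives (2/3)·9 + (1/3)·5 = 23/3.
Against Right this mix gives (2/3)·5 + (1/3)·9 = 19/3.
The column player will play Right, holding the row player to 19/3. Shifting weight toward the row that does better against Right would raise this floor (the equalizing mix achieves 7 against both Right and Left), so the proposed strategy is not optimal.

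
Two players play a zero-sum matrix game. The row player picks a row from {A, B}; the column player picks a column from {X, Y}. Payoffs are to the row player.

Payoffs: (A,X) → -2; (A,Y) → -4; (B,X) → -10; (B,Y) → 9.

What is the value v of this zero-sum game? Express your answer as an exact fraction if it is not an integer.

Row minima: A → -4, B → -10; maximin = -4.
Column maxima: X → -2, Y → 9; minimax = -2.
-4 ≠ -2, so there is no saddle point; optimal play is mixed.
Let the row player play A with probability p. Expected payoff against X: (-2)p + (-10)(1−p) = 8p − 10; against Y: (-4)p + 9(1−p) = −13p + 9.
Setting these equal: 8p − 10 = −13p + 9 ⇒ 21p = 19 ⇒ p = 19/21, and the value is (8)·(19/21) − 10 = -58/21.
For the column player: with q = P(X), equating A's and B's payoffs gives 2q − 4 = −19q + 9 ⇒ q = 13/21.

-58/21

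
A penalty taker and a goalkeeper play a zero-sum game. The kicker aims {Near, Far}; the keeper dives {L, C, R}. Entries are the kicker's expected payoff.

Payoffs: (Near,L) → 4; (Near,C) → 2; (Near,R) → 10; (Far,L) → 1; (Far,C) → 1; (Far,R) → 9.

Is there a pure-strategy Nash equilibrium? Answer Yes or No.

Yes

Row minima: Near → 2, Far → 1; maximin = 2.
Column maxima: L → 4, C → 2, R → 10; minimax = 2.
maximin = minimax = 2, so a saddle point exists.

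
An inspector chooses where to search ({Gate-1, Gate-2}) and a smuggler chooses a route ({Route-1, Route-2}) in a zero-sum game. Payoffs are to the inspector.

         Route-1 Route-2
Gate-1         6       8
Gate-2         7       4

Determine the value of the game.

32/5

Row minima: Gate-1 → 6, Gate-2 → 4; maximin = 6.
Column maxima: Route-1 → 7, Route-2 → 8; minimax = 7.
6 ≠ 7, so there is no saddle point; optimal play is mixed.
Let the inspector play Gate-1 with probability p. Expected payoff against Route-1: 6p + 7(1−p) = −p + 7; against Route-2: 8p + 4(1−p) = 4p + 4.
Setting these equal: −p + 7 = 4p + 4 ⇒ −5p = -3 ⇒ p = 3/5, and the value is (-1)·(3/5) + 7 = 32/5.
For the smuggler: with q = P(Route-1), equating Gate-1's and Gate-2's payoffs gives −2q + 8 = 3q + 4 ⇒ q = 4/5.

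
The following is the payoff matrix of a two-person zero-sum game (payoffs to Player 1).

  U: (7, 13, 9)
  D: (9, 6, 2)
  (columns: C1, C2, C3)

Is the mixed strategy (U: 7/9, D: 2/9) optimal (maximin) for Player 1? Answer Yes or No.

Against C1 this mix gives (7/9)·7 + (2/9)·9 = 67/9.
Against C2 this mix gives (7/9)·13 + (2/9)·6 = 103/9.
Against C3 this mix gives (7/9)·9 + (2/9)·2 = 67/9.
All of Player 2's active replies (C1, C3) yield 67/9, and no column does worse for Player 1. The mix makes Player 2 indifferent and guarantees 67/9, so it is optimal.

Yes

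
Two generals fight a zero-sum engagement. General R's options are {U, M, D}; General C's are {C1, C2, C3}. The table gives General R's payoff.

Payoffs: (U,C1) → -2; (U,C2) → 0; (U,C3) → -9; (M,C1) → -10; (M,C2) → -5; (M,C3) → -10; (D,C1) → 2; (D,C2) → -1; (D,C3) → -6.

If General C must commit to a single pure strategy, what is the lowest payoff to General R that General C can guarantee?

Column maxima: C1 → 2, C2 → 0, C3 → -6.
The smallest of these is -6.

-6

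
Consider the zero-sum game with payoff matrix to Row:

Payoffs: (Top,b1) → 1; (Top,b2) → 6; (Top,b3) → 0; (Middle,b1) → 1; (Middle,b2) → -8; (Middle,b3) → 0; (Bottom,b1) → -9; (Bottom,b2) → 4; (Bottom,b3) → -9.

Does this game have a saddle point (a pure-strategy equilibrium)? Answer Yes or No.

Yes

Row minima: Top → 0, Middle → -8, Bottom → -9; maximin = 0.
Column maxima: b1 → 1, b2 → 6, b3 → 0; minimax = 0.
maximin = minimax = 0, so a saddle point exists.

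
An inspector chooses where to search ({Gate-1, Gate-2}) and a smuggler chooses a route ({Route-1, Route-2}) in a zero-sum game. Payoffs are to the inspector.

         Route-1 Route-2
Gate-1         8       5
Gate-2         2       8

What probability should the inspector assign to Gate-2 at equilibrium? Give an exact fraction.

1/3

Row minima: Gate-1 → 5, Gate-2 → 2; maximin = 5.
Column maxima: Route-1 → 8, Route-2 → 8; minimax = 8.
5 ≠ 8, so there is no saddle point; optimal play is mixed.
Let the inspector play Gate-1 with probability p. Expected payoff against Route-1: 8p + 2(1−p) = 6p + 2; against Route-2: 5p + 8(1−p) = −3p + 8.
Setting these equal: 6p + 2 = −3p + 8 ⇒ 9p = 6 ⇒ p = 2/3, and the value is (6)·(2/3) + 2 = 6.
For the smuggler: with q = P(Route-1), equating Gate-1's and Gate-2's payoffs gives 3q + 5 = −6q + 8 ⇒ q = 1/3.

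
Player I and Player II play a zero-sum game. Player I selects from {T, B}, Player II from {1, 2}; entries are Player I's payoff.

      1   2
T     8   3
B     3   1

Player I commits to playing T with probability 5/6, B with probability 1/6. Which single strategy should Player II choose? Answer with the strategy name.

2

If Player II plays 1, Player I's expected payoff is (5/6)·8 + (1/6)·3 = 43/6.
If Player II plays 2, Player I's expected payoff is (5/6)·3 + (1/6)·1 = 8/3.
Player II minimizes Player I's payoff; the smallest is 8/3, so the best response is 2.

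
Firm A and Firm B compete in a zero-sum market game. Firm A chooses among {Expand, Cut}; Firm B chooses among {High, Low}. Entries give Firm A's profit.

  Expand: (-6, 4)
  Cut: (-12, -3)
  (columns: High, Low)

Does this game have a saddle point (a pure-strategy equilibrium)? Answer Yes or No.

Yes

Row minima: Expand → -6, Cut → -12; maximin = -6.
Column maxima: High → -6, Low → 4; minimax = -6.
maximin = minimax = -6, so a saddle point exists.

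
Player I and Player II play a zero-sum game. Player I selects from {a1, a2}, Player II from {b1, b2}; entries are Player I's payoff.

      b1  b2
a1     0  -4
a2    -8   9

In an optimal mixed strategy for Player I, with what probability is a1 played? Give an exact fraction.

17/21

Row minima: a1 → -4, a2 → -8; maximin = -4.
Column maxima: b1 → 0, b2 → 9; minimax = 0.
-4 ≠ 0, so there is no saddle point; optimal play is mixed.
Let Player I play a1 with probability p. Expected payoff against b1: 0p + (-8)(1−p) = 8p − 8; against b2: (-4)p + 9(1−p) = −13p + 9.
Setting these equal: 8p − 8 = −13p + 9 ⇒ 21p = 17 ⇒ p = 17/21, and the value is (8)·(17/21) − 8 = -32/21.
For Player II: with q = P(b1), equating a1's and a2's payoffs gives 4q − 4 = −17q + 9 ⇒ q = 13/21.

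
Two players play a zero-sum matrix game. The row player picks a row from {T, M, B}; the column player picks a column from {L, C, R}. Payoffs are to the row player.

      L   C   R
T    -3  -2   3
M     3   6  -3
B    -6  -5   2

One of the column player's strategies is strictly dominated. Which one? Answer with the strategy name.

C

L holds the row player's payoff strictly below C in every row: -3 < -2, 3 < 6, -6 < -5.
So C is strictly dominated for the column player.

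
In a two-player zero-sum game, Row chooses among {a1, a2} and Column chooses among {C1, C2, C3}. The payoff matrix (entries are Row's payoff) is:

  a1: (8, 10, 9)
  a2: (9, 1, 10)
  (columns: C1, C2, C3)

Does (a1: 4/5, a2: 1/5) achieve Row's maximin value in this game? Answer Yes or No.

Yes

Against C1 this mix gives (4/5)·8 + (1/5)·9 = 41/5.
Against C2 this mix gives (4/5)·10 + (1/5)·1 = 41/5.
Against C3 this mix gives (4/5)·9 + (1/5)·10 = 46/5.
All of Column's active replies (C1, C2) yield 41/5, and no column does worse for Row. The mix makes Column indifferent and guarantees 41/5, so it is optimal.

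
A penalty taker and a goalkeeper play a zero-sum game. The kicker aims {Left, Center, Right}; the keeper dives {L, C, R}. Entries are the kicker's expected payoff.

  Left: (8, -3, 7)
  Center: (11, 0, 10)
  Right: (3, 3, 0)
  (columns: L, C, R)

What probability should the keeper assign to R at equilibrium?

Row minima: Left → -3, Center → 0, Right → 0; maximin = 0.
Column maxima: L → 11, C → 3, R → 10; minimax = 3.
0 ≠ 3, so there is no saddle point; optimal play is mixed.
Left is strictly dominated by Center, so the kicker never plays it.
L is strictly dominated by R (it gives the kicker strictly more in every row), so the keeper never plays it.
On the remaining 2×2 (Center, Right vs C, R):
Let the kicker play Center with probability p. Expected payoff against C: 0p + 3(1−p) = −3p + 3; against R: 10p + 0(1−p) = 10p.
Setting these equal: −3p + 3 = 10p ⇒ −13p = -3 ⇒ p = 3/13, and the value is (-3)·(3/13) + 3 = 30/13.
For the keeper: with q = P(C), equating Center's and Right's payoffs gives −10q + 10 = 3q ⇒ q = 10/13.

3/13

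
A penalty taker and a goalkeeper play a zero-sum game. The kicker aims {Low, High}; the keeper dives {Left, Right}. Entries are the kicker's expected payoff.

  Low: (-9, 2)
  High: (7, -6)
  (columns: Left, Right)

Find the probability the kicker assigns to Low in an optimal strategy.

Row minima: Low → -9, High → -6; maximin = -6.
Column maxima: Left → 7, Right → 2; minimax = 2.
-6 ≠ 2, so there is no saddle point; optimal play is mixed.
Let the kicker play Low with probability p. Expected payoff against Left: (-9)p + 7(1−p) = −16p + 7; against Right: 2p + (-6)(1−p) = 8p − 6.
Setting these equal: −16p + 7 = 8p − 6 ⇒ −24p = -13 ⇒ p = 13/24, and the value is (-16)·(13/24) + 7 = -5/3.
For the keeper: with q = P(Left), equating Low's and High's payoffs gives −11q + 2 = 13q − 6 ⇒ q = 1/3.

13/24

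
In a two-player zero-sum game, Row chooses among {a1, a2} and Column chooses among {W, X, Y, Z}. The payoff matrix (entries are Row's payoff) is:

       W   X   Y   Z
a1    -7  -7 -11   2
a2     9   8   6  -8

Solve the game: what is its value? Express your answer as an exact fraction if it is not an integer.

Row minima: a1 → -11, a2 → -8; maximin = -8.
Column maxima: W → 9, X → 8, Y → 6, Z → 2; minimax = 2.
-8 ≠ 2, so there is no saddle point; optimal play is mixed.
W is strictly dominated by Y (it gives Row strictly more in every row), so Column never plays it.
X is strictly dominated by Y (it gives Row strictly more in every row), so Column never plays it.
On the remaining 2×2 (a1, a2 vs Y, Z):
Let Row play a1 with probability p. Expected payoff against Y: (-11)p + 6(1−p) = −17p + 6; against Z: 2p + (-8)(1−p) = 10p − 8.
Setting these equal: −17p + 6 = 10p − 8 ⇒ −27p = -14 ⇒ p = 14/27, and the value is (-17)·(14/27) + 6 = -76/27.
For Column: with q = P(Y), equating a1's and a2's payoffs gives −13q + 2 = 14q − 8 ⇒ q = 10/27.

-76/27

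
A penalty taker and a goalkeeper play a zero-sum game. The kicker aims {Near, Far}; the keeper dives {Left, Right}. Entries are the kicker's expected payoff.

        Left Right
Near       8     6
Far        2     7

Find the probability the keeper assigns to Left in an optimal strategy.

1/7

Row minima: Near → 6, Far → 2; maximin = 6.
Column maxima: Left → 8, Right → 7; minimax = 7.
6 ≠ 7, so there is no saddle point; optimal play is mixed.
Let the kicker play Near with probability p. Expected payoff against Left: 8p + 2(1−p) = 6p + 2; against Right: 6p + 7(1−p) = −p + 7.
Setting these equal: 6p + 2 = −p + 7 ⇒ 7p = 5 ⇒ p = 5/7, and the value is (6)·(5/7) + 2 = 44/7.
For the keeper: with q = P(Left), equating Near's and Far's payoffs gives 2q + 6 = −5q + 7 ⇒ q = 1/7.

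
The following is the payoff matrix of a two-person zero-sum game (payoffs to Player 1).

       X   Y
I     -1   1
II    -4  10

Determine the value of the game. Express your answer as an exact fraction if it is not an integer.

Row minima: I → -1, II → -4; maximin = -1.
Column maxima: X → -1, Y → 10; minimax = -1.
Since maximin = minimax = -1, there is a saddle point and the value is -1.

-1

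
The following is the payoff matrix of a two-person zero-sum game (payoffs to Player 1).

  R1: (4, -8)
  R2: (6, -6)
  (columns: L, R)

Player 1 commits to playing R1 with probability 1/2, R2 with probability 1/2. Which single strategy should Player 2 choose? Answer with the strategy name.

If Player 2 plays L, Player 1's expected payoff is (1/2)·4 + (1/2)·6 = 5.
If Player 2 plays R, Player 1's expected payoff is (1/2)·(-8) + (1/2)·(-6) = -7.
Player 2 minimizes Player 1's payoff; the smallest is -7, so the best response is R.

R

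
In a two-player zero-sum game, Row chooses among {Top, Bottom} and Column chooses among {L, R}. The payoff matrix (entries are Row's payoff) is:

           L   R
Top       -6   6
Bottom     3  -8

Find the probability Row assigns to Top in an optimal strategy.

11/23

Row minima: Top → -6, Bottom → -8; maximin = -6.
Column maxima: L → 3, R → 6; minimax = 3.
-6 ≠ 3, so there is no saddle point; optimal play is mixed.
Let Row play Top with probability p. Expected payoff against L: (-6)p + 3(1−p) = −9p + 3; against R: 6p + (-8)(1−p) = 14p − 8.
Setting these equal: −9p + 3 = 14p − 8 ⇒ −23p = -11 ⇒ p = 11/23, and the value is (-9)·(11/23) + 3 = -30/23.
For Column: with q = P(L), equating Top's and Bottom's payoffs gives −12q + 6 = 11q − 8 ⇒ q = 14/23.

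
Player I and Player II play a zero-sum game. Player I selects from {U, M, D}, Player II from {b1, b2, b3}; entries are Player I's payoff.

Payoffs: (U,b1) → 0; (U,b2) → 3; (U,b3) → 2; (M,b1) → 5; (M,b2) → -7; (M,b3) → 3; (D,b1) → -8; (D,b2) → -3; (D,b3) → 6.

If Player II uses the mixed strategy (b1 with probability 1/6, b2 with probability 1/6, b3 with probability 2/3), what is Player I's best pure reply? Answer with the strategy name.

D

Expected payoff of U: (1/6)·0 + (1/6)·3 + (2/3)·2 = 11/6.
Expected payoff of M: (1/6)·5 + (1/6)·(-7) + (2/3)·3 = 5/3.
Expected payoff of D: (1/6)·(-8) + (1/6)·(-3) + (2/3)·6 = 13/6.
The largest is 13/6, so Player I's best response is D.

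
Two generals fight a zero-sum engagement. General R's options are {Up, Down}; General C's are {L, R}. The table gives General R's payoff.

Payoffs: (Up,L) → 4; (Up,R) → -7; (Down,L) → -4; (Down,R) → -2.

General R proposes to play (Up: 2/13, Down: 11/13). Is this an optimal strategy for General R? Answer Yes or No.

Yes

Against L this mix gives (2/13)·4 + (11/13)·(-4) = -36/13.
Against R this mix gives (2/13)·(-7) + (11/13)·(-2) = -36/13.
All of General C's active replies (L, R) yield -36/13, and no column does worse for General R. The mix makes General C indifferent and guarantees -36/13, so it is optimal.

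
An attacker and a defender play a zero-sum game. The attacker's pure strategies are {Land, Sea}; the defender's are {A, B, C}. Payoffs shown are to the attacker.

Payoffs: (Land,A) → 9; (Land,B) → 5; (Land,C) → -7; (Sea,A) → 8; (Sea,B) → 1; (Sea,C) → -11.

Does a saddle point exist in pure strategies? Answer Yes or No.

Yes

Row minima: Land → -7, Sea → -11; maximin = -7.
Column maxima: A → 9, B → 5, C → -7; minimax = -7.
maximin = minimax = -7, so a saddle point exists.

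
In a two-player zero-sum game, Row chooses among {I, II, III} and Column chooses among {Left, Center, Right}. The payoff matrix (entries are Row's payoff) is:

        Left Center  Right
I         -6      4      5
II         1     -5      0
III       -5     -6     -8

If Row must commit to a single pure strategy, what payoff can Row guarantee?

Row minima: I → -6, II → -5, III → -8.
The best of these is -5.

-5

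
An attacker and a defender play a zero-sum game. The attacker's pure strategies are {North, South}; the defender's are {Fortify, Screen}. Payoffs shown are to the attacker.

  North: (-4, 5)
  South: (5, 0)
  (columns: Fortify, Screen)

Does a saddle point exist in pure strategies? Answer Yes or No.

Row minima: North → -4, South → 0; maximin = 0.
Column maxima: Fortify → 5, Screen → 5; minimax = 5.
0 ≠ 5, so no pure-strategy equilibrium exists.

No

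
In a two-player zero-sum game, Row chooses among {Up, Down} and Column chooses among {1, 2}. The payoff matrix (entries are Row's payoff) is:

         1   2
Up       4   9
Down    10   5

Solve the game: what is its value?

Row minima: Up → 4, Down → 5; maximin = 5.
Column maxima: 1 → 10, 2 → 9; minimax = 9.
5 ≠ 9, so there is no saddle point; optimal play is mixed.
Let Row play Up with probability p. Expected payoff against 1: 4p + 10(1−p) = −6p + 10; against 2: 9p + 5(1−p) = 4p + 5.
Setting these equal: −6p + 10 = 4p + 5 ⇒ −10p = -5 ⇒ p = 1/2, and the value is (-6)·(1/2) + 10 = 7.
For Column: with q = P(1), equating Up's and Down's payoffs gives −5q + 9 = 5q + 5 ⇒ q = 2/5.

7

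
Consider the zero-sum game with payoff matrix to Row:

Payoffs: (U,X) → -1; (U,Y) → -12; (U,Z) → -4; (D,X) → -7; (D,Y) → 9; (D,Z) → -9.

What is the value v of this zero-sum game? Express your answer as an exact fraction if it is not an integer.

Row minima: U → -12, D → -9; maximin = -9.
Column maxima: X → -1, Y → 9, Z → -4; minimax = -4.
-9 ≠ -4, so there is no saddle point; optimal play is mixed.
X is strictly dominated by Z (it gives Row strictly more in every row), so Column never plays it.
On the remaining 2×2 (U, D vs Y, Z):
Let Row play U with probability p. Expected payoff against Y: (-12)p + 9(1−p) = −21p + 9; against Z: (-4)p + (-9)(1−p) = 5p − 9.
Setting these equal: −21p + 9 = 5p − 9 ⇒ −26p = -18 ⇒ p = 9/13, and the value is (-21)·(9/13) + 9 = -72/13.
For Column: with q = P(Y), equating U's and D's payoffs gives −8q − 4 = 18q − 9 ⇒ q = 5/26.

-72/13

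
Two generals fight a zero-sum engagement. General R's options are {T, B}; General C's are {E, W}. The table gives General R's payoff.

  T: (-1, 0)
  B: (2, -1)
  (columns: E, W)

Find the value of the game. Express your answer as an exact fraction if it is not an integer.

-1/4

Row minima: T → -1, B → -1; maximin = -1.
Column maxima: E → 2, W → 0; minimax = 0.
-1 ≠ 0, so there is no saddle point; optimal play is mixed.
Let General R play T with probability p. Expected payoff against E: (-1)p + 2(1−p) = −3p + 2; against W: 0p + (-1)(1−p) = p − 1.
Setting these equal: −3p + 2 = p − 1 ⇒ −4p = -3 ⇒ p = 3/4, and the value is (-3)·(3/4) + 2 = -1/4.
For General C: with q = P(E), equating T's and B's payoffs gives −q = 3q − 1 ⇒ q = 1/4.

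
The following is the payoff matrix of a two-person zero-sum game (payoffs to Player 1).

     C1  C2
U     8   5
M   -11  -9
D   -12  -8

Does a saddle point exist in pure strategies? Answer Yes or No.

Yes

Row minima: U → 5, M → -11, D → -12; maximin = 5.
Column maxima: C1 → 8, C2 → 5; minimax = 5.
maximin = minimax = 5, so a saddle point exists.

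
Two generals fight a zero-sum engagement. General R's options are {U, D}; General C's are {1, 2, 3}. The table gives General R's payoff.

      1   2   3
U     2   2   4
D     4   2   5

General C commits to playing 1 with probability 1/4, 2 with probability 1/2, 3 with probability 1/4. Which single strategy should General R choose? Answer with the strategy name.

D

Expected payoff of U: (1/4)·2 + (1/2)·2 + (1/4)·4 = 5/2.
Expected payoff of D: (1/4)·4 + (1/2)·2 + (1/4)·5 = 13/4.
The largest is 13/4, so General R's best response is D.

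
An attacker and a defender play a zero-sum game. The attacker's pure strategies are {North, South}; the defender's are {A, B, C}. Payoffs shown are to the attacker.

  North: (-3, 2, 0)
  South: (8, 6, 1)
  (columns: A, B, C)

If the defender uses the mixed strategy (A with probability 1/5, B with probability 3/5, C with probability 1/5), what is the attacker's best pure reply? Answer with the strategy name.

Expected payoff of North: (1/5)·(-3) + (3/5)·2 + (1/5)·0 = 3/5.
Expected payoff of South: (1/5)·8 + (3/5)·6 + (1/5)·1 = 27/5.
The largest is 27/5, so the attacker's best response is South.

South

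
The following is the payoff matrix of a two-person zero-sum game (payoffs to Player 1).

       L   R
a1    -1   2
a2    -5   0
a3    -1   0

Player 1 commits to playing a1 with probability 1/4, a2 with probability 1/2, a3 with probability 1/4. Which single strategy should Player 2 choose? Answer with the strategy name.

L

If Player 2 plays L, Player 1's expected payoff is (1/4)·(-1) + (1/2)·(-5) + (1/4)·(-1) = -3.
If Player 2 plays R, Player 1's expected payoff is (1/4)·2 + (1/2)·0 + (1/4)·0 = 1/2.
Player 2 minimizes Player 1's payoff; the smallest is -3, so the best response is L.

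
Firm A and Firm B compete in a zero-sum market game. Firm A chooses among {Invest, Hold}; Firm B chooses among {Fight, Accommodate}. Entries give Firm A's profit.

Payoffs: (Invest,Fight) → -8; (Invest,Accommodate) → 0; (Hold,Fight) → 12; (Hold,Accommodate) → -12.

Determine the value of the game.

-3

Row minima: Invest → -8, Hold → -12; maximin = -8.
Column maxima: Fight → 12, Accommodate → 0; minimax = 0.
-8 ≠ 0, so there is no saddle point; optimal play is mixed.
Let Firm A play Invest with probability p. Expected payoff against Fight: (-8)p + 12(1−p) = −20p + 12; against Accommodate: 0p + (-12)(1−p) = 12p − 12.
Setting these equal: −20p + 12 = 12p − 12 ⇒ −32p = -24 ⇒ p = 3/4, and the value is (-20)·(3/4) + 12 = -3.
For Firm B: with q = P(Fight), equating Invest's and Hold's payoffs gives −8q = 24q − 12 ⇒ q = 3/8.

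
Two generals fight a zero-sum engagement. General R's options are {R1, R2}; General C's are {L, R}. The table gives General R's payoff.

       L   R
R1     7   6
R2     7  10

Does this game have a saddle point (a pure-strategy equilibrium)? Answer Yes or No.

Yes

Row minima: R1 → 6, R2 → 7; maximin = 7.
Column maxima: L → 7, R → 10; minimax = 7.
maximin = minimax = 7, so a saddle point exists.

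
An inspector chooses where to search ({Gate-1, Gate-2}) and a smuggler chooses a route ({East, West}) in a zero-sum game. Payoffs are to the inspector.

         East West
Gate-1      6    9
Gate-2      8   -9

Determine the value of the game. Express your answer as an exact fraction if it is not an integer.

63/10

Row minima: Gate-1 → 6, Gate-2 → -9; maximin = 6.
Column maxima: East → 8, West → 9; minimax = 8.
6 ≠ 8, so there is no saddle point; optimal play is mixed.
Let the inspector play Gate-1 with probability p. Expected payoff against East: 6p + 8(1−p) = −2p + 8; against West: 9p + (-9)(1−p) = 18p − 9.
Setting these equal: −2p + 8 = 18p − 9 ⇒ −20p = -17 ⇒ p = 17/20, and the value is (-2)·(17/20) + 8 = 63/10.
For the smuggler: with q = P(East), equating Gate-1's and Gate-2's payoffs gives −3q + 9 = 17q − 9 ⇒ q = 9/10.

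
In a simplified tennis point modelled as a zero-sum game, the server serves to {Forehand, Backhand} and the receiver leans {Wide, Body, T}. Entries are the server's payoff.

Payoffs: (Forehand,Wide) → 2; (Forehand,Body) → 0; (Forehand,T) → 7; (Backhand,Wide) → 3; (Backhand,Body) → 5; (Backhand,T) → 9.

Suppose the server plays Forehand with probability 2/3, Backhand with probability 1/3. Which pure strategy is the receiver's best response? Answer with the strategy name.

If the receiver plays Wide, the server's expected payoff is (2/3)·2 + (1/3)·3 = 7/3.
If the receiver plays Body, the server's expected payoff is (2/3)·0 + (1/3)·5 = 5/3.
If the receiver plays T, the server's expected payoff is (2/3)·7 + (1/3)·9 = 23/3.
The receiver minimizes the server's payoff; the smallest is 5/3, so the best response is Body.

Body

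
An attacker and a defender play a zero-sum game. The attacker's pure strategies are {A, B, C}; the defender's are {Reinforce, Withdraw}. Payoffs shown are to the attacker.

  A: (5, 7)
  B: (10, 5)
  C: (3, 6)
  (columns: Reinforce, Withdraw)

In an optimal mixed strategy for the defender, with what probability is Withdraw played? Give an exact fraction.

Row minima: A → 5, B → 5, C → 3; maximin = 5.
Column maxima: Reinforce → 10, Withdraw → 7; minimax = 7.
5 ≠ 7, so there is no saddle point; optimal play is mixed.
C is strictly dominated by A, so the attacker never plays it.
On the remaining 2×2 (A, B vs Reinforce, Withdraw):
Let the attacker play A with probability p. Expected payoff against Reinforce: 5p + 10(1−p) = −5p + 10; against Withdraw: 7p + 5(1−p) = 2p + 5.
Setting these equal: −5p + 10 = 2p + 5 ⇒ −7p = -5 ⇒ p = 5/7, and the value is (-5)·(5/7) + 10 = 45/7.
For the defender: with q = P(Reinforce), equating A's and B's payoffs gives −2q + 7 = 5q + 5 ⇒ q = 2/7.

5/7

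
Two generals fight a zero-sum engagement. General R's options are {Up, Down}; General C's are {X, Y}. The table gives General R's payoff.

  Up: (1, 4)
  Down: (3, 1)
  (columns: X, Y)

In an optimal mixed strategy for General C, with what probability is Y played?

2/5

Row minima: Up → 1, Down → 1; maximin = 1.
Column maxima: X → 3, Y → 4; minimax = 3.
1 ≠ 3, so there is no saddle point; optimal play is mixed.
Let General R play Up with probability p. Expected payoff against X: 1p + 3(1−p) = −2p + 3; against Y: 4p + 1(1−p) = 3p + 1.
Setting these equal: −2p + 3 = 3p + 1 ⇒ −5p = -2 ⇒ p = 2/5, and the value is (-2)·(2/5) + 3 = 11/5.
For General C: with q = P(X), equating Up's and Down's payoffs gives −3q + 4 = 2q + 1 ⇒ q = 3/5.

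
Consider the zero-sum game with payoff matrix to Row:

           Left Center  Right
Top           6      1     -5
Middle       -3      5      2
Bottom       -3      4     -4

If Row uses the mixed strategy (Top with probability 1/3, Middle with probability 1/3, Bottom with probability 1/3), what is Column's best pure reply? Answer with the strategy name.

Right

If Column plays Left, Row's expected payoff is (1/3)·6 + (1/3)·(-3) + (1/3)·(-3) = 0.
If Column plays Center, Row's expected payoff is (1/3)·1 + (1/3)·5 + (1/3)·4 = 10/3.
If Column plays Right, Row's expected payoff is (1/3)·(-5) + (1/3)·2 + (1/3)·(-4) = -7/3.
Column minimizes Row's payoff; the smallest is -7/3, so the best response is Right.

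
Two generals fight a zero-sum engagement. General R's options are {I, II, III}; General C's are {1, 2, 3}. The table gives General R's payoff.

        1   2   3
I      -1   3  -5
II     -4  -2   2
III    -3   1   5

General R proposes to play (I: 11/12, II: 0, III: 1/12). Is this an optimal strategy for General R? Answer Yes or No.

No

Against 1 this mix gives (11/12)·(-1) + (1/12)·(-3) = -7/6.
Against 2 this mix gives (11/12)·3 + (1/12)·1 = 17/6.
Against 3 this mix gives (11/12)·(-5) + (1/12)·5 = -25/6.
General C will play 3, holding General R to -25/6. Shifting weight toward the row that does better against 3 would raise this floor (the equalizing mix achieves -5/3 against both 3 and 1), so the proposed strategy is not optimal.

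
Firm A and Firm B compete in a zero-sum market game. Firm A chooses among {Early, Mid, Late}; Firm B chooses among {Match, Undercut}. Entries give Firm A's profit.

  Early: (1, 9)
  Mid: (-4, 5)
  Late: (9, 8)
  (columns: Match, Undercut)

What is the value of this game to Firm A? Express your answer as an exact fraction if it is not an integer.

Row minima: Early → 1, Mid → -4, Late → 8; maximin = 8.
Column maxima: Match → 9, Undercut → 9; minimax = 9.
8 ≠ 9, so there is no saddle point; optimal play is mixed.
Mid is strictly dominated by Early, so Firm A never plays it.
On the remaining 2×2 (Early, Late vs Match, Undercut):
Let Firm A play Early with probability p. Expected payoff against Match: 1p + 9(1−p) = −8p + 9; against Undercut: 9p + 8(1−p) = p + 8.
Setting these equal: −8p + 9 = p + 8 ⇒ −9p = -1 ⇒ p = 1/9, and the value is (-8)·(1/9) + 9 = 73/9.
For Firm B: with q = P(Match), equating Early's and Late's payoffs gives −8q + 9 = q + 8 ⇒ q = 1/9.

73/9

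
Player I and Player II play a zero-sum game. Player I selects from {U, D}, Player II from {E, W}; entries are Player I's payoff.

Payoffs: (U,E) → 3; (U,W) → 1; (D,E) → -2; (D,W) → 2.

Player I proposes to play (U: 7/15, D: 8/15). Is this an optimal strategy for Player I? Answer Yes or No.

Against E this mix gives (7/15)·3 + (8/15)·(-2) = 1/3.
Against W this mix gives (7/15)·1 + (8/15)·2 = 23/15.
Player II will play E, holding Player I to 1/3. Shifting weight toward the row that does better against E would raise this floor (the equalizing mix achieves 4/3 against both E and W), so the proposed strategy is not optimal.

No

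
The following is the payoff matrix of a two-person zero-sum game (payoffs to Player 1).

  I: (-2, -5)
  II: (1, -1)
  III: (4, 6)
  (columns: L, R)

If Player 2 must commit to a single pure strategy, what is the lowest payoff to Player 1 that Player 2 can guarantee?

4

Column maxima: L → 4, R → 6.
The smallest of these is 4.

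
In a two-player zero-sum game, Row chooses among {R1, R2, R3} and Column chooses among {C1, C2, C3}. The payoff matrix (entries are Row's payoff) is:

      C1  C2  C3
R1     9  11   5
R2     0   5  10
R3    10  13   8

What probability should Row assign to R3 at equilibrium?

Row minima: R1 → 5, R2 → 0, R3 → 8; maximin = 8.
Column maxima: C1 → 10, C2 → 13, C3 → 10; minimax = 10.
8 ≠ 10, so there is no saddle point; optimal play is mixed.
R1 is strictly dominated by R3, so Row never plays it.
C2 is strictly dominated by C1 (it gives Row strictly more in every row), so Column never plays it.
On the remaining 2×2 (R2, R3 vs C1, C3):
Let Row play R2 with probability p. Expected payoff against C1: 0p + 10(1−p) = −10p + 10; against C3: 10p + 8(1−p) = 2p + 8.
Setting these equal: −10p + 10 = 2p + 8 ⇒ −12p = -2 ⇒ p = 1/6, and the value is (-10)·(1/6) + 10 = 25/3.
For Column: with q = P(C1), equating R2's and R3's payoffs gives −10q + 10 = 2q + 8 ⇒ q = 1/6.

5/6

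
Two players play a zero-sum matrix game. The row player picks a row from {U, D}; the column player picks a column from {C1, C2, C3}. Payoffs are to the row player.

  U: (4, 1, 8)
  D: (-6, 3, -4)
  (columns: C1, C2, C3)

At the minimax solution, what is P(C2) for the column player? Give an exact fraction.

Row minima: U → 1, D → -6; maximin = 1.
Column maxima: C1 → 4, C2 → 3, C3 → 8; minimax = 3.
1 ≠ 3, so there is no saddle point; optimal play is mixed.
C3 is strictly dominated by C1 (it gives the row player strictly more in every row), so the column player never plays it.
On the remaining 2×2 (U, D vs C1, C2):
Let the row player play U with probability p. Expected payoff against C1: 4p + (-6)(1−p) = 10p − 6; against C2: 1p + 3(1−p) = −2p + 3.
Setting these equal: 10p − 6 = −2p + 3 ⇒ 12p = 9 ⇒ p = 3/4, and the value is (10)·(3/4) − 6 = 3/2.
For the column player: with q = P(C1), equating U's and D's payoffs gives 3q + 1 = −9q + 3 ⇒ q = 1/6.

5/6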